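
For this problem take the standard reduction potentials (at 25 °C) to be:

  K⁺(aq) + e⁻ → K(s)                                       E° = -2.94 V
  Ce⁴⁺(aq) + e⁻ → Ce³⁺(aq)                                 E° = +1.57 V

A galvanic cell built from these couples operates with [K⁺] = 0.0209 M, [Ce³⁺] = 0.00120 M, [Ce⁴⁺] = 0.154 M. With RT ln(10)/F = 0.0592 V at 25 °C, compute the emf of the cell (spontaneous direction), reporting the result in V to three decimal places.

Ce⁴⁺/Ce³⁺ is the cathode (higher E°), K⁺/K the anode: E°cell = +1.57 − (-2.94) = +4.51 V, n = 1.
Overall: Ce⁴⁺(aq) + K(s) → Ce³⁺(aq) + K⁺(aq)
Q = [Ce³⁺]·[K⁺] / ([Ce⁴⁺]); log Q = -3.788.
E = E° − (0.0592/n) log Q = +4.51 − (0.0592/1)(-3.788) = +4.734 V.

+4.734 V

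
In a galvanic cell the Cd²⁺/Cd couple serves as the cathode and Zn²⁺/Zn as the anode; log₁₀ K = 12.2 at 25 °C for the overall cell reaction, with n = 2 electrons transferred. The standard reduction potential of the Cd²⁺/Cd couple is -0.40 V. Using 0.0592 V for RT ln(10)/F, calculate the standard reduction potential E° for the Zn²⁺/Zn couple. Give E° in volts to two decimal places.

-0.76 V

E°cell = (0.0592/n)·log K = (0.0592/2)(12.2) = +0.361 V.
Since Cd²⁺/Cd is the cathode and Zn²⁺/Zn the anode, E°cell = E°(Cd²⁺/Cd) − E°(Zn²⁺/Zn).
So E°(Zn²⁺/Zn) = E°(Cd²⁺/Cd) − E°cell = (-0.40) − (+0.361) = -0.76 V.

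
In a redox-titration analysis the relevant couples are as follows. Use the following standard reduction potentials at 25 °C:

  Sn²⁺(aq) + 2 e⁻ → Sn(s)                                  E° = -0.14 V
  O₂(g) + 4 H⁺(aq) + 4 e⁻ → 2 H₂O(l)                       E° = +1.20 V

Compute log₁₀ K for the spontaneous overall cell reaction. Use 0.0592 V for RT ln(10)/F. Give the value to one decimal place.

90.5

Cathode: O₂/H₂O; anode: Sn²⁺/Sn. E°cell = +1.34 V, n = 4.
log K = nE°cell / 0.0592 = (4)(+1.34) / 0.0592 = 90.5.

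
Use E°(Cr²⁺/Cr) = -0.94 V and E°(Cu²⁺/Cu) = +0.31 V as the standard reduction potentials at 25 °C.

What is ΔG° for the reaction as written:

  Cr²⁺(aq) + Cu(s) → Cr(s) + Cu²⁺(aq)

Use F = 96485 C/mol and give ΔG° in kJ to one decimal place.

As written, Cr²⁺/Cr is reduced (cathode) and Cu²⁺/Cu is oxidised (anode), so E°cell = (-0.94) − (+0.31) = -1.25 V.
Balancing electrons gives n = 2.
ΔG° = −nFE° = −(2)(96485)(-1.25) = 241,212 J = +241.2 kJ.

+241.2 kJ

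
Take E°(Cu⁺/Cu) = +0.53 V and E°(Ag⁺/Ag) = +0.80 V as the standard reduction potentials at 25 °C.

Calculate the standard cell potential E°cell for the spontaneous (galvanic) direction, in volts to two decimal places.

+0.27 V

The Ag⁺/Ag couple has the higher reduction potential, so it is the cathode; Cu⁺/Cu is oxidised at the anode.
E°cell = E°(cathode) − E°(anode) = (+0.80) − (+0.53) = +0.27 V.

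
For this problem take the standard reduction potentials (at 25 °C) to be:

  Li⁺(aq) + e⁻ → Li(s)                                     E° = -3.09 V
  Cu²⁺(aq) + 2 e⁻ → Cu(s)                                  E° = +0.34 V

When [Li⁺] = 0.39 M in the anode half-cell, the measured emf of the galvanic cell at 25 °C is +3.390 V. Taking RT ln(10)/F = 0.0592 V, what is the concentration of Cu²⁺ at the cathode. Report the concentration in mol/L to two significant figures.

0.0068 M

Cu²⁺/Cu is the cathode, Li⁺/Li the anode: E°cell = +3.43 V, n = 2.
Overall reaction: Cu²⁺(aq) + 2 Li(s) → Cu(s) + 2 Li⁺(aq); Q = [Li⁺]^2/[Cu²⁺]^1.
From E = E° − (0.0592/n) log Q: log Q = (E° − E)·n/0.0592 = (+3.43 − (+3.390))·2/0.0592 = 1.3514.
So 1·log[Cu²⁺] = 2·log(0.39) − log Q = -0.8179 − (1.3514) = -2.1693; [Cu²⁺] = 10^(-2.1693) ≈ 0.0068 M.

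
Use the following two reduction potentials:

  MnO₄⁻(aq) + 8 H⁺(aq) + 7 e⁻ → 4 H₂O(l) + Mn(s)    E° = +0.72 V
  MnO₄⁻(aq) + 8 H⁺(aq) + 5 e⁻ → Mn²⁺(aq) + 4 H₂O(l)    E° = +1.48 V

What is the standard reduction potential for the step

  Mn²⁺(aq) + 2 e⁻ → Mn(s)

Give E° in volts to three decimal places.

Sequential free energies add, so n₃E°₃ = n₁E°₁ + n₂E°₂.
With n₃ = 7, and the known step contributing 5×(+1.48) V, the unknown satisfies 2·E° = 7×(+0.72) − 5×(+1.48) = -2.360.
E° = -2.360 / 2 = -1.180 V.

-1.180 V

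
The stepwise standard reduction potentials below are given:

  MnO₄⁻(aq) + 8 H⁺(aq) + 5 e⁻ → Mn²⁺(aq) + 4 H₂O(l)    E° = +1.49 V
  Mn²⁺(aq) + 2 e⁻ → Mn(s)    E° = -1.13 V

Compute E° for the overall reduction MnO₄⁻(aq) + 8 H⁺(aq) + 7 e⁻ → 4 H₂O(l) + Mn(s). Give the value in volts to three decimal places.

+0.741 V

Standard free energies of sequential steps add: ΔG°₃ = ΔG°₁ + ΔG°₂, so n₃E°₃ = n₁E°₁ + n₂E°₂.
E°₃ = (5×+1.49 + 2×-1.13) / 7 = (+5.190) / 7 = +0.741 V.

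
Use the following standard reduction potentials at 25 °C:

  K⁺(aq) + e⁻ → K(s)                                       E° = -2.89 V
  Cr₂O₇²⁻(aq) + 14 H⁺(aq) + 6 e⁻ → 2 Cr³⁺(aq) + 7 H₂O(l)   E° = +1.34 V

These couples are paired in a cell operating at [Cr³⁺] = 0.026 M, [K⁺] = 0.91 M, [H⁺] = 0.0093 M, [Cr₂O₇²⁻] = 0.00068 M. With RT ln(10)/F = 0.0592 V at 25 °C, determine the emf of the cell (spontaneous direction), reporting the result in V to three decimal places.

Cr₂O₇²⁻/Cr³⁺ is the cathode (higher E°), K⁺/K the anode: E°cell = +1.34 − (-2.89) = +4.23 V, n = 6.
Overall: Cr₂O₇²⁻(aq) + 14 H⁺(aq) + 6 K(s) → 2 Cr³⁺(aq) + 7 H₂O(l) + 6 K⁺(aq)
Q = [Cr³⁺]^2·[K⁺]^6 / ([Cr₂O₇²⁻]·[H⁺]^14); log Q = 28.193.
E = E° − (0.0592/n) log Q = +4.23 − (0.0592/6)(28.193) = +3.952 V.

+3.952 V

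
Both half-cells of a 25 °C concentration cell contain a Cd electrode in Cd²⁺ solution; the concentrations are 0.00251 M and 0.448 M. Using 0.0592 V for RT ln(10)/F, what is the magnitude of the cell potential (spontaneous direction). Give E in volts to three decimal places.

+0.067 V

For a concentration cell E°cell = 0. The 0.448 M side is the cathode (reduction is favoured where [Cd²⁺] is higher).
With n = 2, E = −(0.0592/2) log([Cd²⁺]ₐₙ/[Cd²⁺]꜀ₐₜ) = −(0.0592/2) log(0.00251/0.448) = −(0.0592/2)(-2.252) = +0.067 V.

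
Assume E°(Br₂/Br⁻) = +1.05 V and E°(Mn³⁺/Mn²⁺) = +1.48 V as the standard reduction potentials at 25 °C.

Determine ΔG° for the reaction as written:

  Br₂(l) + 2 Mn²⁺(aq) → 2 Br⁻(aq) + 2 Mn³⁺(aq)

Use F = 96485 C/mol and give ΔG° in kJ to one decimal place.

+83.0 kJ

As written, Br₂/Br⁻ is reduced (cathode) and Mn³⁺/Mn²⁺ is oxidised (anode), so E°cell = (+1.05) − (+1.48) = -0.43 V.
Balancing electrons gives n = 2.
ΔG° = −nFE° = −(2)(96485)(-0.43) = 82,977 J = +83.0 kJ.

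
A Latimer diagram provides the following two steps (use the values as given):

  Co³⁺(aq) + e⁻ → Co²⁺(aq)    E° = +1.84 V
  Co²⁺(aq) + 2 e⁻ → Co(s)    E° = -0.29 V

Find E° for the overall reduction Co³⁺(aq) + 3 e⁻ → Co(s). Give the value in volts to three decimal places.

+0.420 V

Standard free energies of sequential steps add: ΔG°₃ = ΔG°₁ + ΔG°₂, so n₃E°₃ = n₁E°₁ + n₂E°₂.
E°₃ = (1×+1.84 + 2×-0.29) / 3 = (+1.260) / 3 = +0.420 V.
E° values themselves are not directly additive — weighting by electron count is essential.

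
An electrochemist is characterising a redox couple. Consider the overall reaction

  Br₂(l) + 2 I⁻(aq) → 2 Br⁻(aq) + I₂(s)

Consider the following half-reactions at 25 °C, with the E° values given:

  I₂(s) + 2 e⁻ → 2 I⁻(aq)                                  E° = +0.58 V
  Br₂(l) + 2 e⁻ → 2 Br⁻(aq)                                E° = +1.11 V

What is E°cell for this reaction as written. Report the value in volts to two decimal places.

+0.53 V

The Br₂/Br⁻ couple has the higher reduction potential, so it is the cathode; I₂/I⁻ is oxidised at the anode.
E°cell = E°(cathode) − E°(anode) = (+1.11) − (+0.58) = +0.53 V.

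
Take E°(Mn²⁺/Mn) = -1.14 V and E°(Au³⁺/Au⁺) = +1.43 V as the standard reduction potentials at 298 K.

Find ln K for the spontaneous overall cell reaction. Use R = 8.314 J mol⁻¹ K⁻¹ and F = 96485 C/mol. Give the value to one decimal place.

Cathode: Au³⁺/Au⁺; anode: Mn²⁺/Mn. E°cell = (+1.43) − (-1.14) = +2.57 V, with n = 2.
ΔG° = −nFE° = −RT ln K, so ln K = nFE°/(RT) = (2)(96485)(+2.57) / ((8.314)(298)) = 200.169.

200.2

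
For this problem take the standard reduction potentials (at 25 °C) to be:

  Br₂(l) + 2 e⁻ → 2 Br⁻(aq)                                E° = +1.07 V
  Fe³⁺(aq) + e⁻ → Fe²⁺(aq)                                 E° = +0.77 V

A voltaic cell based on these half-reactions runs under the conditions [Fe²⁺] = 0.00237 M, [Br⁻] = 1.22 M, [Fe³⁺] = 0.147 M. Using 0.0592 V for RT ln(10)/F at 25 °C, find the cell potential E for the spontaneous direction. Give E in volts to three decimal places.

Br₂/Br⁻ is the cathode (higher E°), Fe³⁺/Fe²⁺ the anode: E°cell = +1.07 − (+0.77) = +0.30 V, n = 2.
Overall: Br₂(l) + 2 Fe²⁺(aq) → 2 Br⁻(aq) + 2 Fe³⁺(aq)
Q = [Br⁻]^2·[Fe³⁺]^2 / ([Fe²⁺]^2); log Q = 3.758.
E = E° − (0.0592/n) log Q = +0.30 − (0.0592/2)(3.758) = +0.189 V.

+0.189 V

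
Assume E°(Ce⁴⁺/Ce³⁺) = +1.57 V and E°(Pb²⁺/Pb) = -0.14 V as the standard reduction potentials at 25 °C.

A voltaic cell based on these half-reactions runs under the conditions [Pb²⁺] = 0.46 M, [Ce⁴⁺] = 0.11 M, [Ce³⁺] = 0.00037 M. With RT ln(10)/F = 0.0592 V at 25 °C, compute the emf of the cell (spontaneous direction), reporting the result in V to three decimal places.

Ce⁴⁺/Ce³⁺ is the cathode (higher E°), Pb²⁺/Pb the anode: E°cell = +1.57 − (-0.14) = +1.71 V, n = 2.
Overall: 2 Ce⁴⁺(aq) + Pb(s) → 2 Ce³⁺(aq) + Pb²⁺(aq)
Q = [Ce³⁺]^2·[Pb²⁺] / ([Ce⁴⁺]^2); log Q = -5.284.
E = E° − (0.0592/n) log Q = +1.71 − (0.0592/2)(-5.284) = +1.866 V.

+1.866 V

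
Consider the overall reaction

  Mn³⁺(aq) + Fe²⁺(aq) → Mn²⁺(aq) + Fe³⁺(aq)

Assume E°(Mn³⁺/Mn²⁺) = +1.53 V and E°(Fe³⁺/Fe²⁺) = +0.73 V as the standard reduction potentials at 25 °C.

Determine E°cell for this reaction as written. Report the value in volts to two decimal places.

+0.80 V

The Mn³⁺/Mn²⁺ couple has the higher reduction potential, so it is the cathode; Fe³⁺/Fe²⁺ is oxidised at the anode.
E°cell = E°(cathode) − E°(anode) = (+1.53) − (+0.73) = +0.80 V.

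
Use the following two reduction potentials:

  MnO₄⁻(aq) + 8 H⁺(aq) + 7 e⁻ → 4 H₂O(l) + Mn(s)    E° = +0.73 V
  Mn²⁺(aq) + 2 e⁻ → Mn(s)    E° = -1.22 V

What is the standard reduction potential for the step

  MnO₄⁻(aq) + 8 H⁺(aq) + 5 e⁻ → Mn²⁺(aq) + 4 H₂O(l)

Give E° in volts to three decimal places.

Sequential free energies add, so n₃E°₃ = n₁E°₁ + n₂E°₂.
With n₃ = 7, and the known step contributing 2×(-1.22) V, the unknown satisfies 5·E° = 7×(+0.73) − 2×(-1.22) = +7.550.
E° = +7.550 / 5 = +1.510 V.

+1.510 V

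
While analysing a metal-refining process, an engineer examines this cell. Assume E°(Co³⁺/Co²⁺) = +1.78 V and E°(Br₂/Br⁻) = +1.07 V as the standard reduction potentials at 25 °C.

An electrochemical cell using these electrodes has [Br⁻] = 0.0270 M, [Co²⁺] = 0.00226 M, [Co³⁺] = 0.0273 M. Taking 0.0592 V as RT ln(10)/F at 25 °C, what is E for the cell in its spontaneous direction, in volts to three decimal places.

+0.681 V

Co³⁺/Co²⁺ is the cathode (higher E°), Br₂/Br⁻ the anode: E°cell = +1.78 − (+1.07) = +0.71 V, n = 2.
Overall: 2 Co³⁺(aq) + 2 Br⁻(aq) → 2 Co²⁺(aq) + Br₂(l)
Q = [Co²⁺]^2 / ([Co³⁺]^2·[Br⁻]^2); log Q = 0.973.
E = E° − (0.0592/n) log Q = +0.71 − (0.0592/2)(0.973) = +0.681 V.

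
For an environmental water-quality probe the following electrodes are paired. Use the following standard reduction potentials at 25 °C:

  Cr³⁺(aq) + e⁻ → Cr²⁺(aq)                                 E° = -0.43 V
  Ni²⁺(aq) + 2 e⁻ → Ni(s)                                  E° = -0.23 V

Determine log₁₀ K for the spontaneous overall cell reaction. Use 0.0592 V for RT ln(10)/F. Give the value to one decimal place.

Cathode: Ni²⁺/Ni; anode: Cr³⁺/Cr²⁺. E°cell = +0.20 V, n = 2.
log K = nE°cell / 0.0592 = (2)(+0.20) / 0.0592 = 6.8.

6.8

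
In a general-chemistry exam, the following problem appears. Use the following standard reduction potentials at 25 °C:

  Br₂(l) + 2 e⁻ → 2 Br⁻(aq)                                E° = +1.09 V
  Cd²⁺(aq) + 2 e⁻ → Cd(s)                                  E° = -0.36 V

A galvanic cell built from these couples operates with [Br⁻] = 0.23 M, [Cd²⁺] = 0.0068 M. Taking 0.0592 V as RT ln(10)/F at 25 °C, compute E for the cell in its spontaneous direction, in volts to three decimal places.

Br₂/Br⁻ is the cathode (higher E°), Cd²⁺/Cd the anode: E°cell = +1.09 − (-0.36) = +1.45 V, n = 2.
Overall: Br₂(l) + Cd(s) → 2 Br⁻(aq) + Cd²⁺(aq)
Q = [Br⁻]^2·[Cd²⁺]; log Q = -3.444.
E = E° − (0.0592/n) log Q = +1.45 − (0.0592/2)(-3.444) = +1.552 V.

+1.552 V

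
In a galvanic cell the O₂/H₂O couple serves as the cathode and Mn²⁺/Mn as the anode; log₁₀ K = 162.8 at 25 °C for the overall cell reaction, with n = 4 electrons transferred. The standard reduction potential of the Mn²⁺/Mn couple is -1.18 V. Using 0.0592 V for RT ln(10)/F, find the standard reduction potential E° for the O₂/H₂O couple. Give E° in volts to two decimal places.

+1.23 V

E°cell = (0.0592/n)·log K = (0.0592/4)(162.8) = +2.409 V.
Since O₂/H₂O is the cathode and Mn²⁺/Mn the anode, E°cell = E°(O₂/H₂O) − E°(Mn²⁺/Mn).
So E°(O₂/H₂O) = E°cell + E°(Mn²⁺/Mn) = +2.409 + (-1.18) = +1.23 V.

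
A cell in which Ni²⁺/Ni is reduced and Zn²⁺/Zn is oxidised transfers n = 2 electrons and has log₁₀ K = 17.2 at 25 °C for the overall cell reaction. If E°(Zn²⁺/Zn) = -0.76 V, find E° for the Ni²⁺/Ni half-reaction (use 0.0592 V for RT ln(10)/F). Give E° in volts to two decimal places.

-0.25 V

E°cell = (0.0592/n)·log K = (0.0592/2)(17.2) = +0.509 V.
Since Ni²⁺/Ni is the cathode and Zn²⁺/Zn the anode, E°cell = E°(Ni²⁺/Ni) − E°(Zn²⁺/Zn).
So E°(Ni²⁺/Ni) = E°cell + E°(Zn²⁺/Zn) = +0.509 + (-0.76) = -0.25 V.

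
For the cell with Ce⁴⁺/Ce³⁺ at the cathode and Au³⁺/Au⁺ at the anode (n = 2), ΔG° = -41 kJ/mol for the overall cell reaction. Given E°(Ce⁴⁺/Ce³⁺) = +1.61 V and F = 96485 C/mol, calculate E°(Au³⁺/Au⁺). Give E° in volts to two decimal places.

+1.40 V

E°cell = −ΔG°/(nF) = −(-41×10³)/((2)(96485)) = +0.212 V.
Since Ce⁴⁺/Ce³⁺ is the cathode and Au³⁺/Au⁺ the anode, E°cell = E°(Ce⁴⁺/Ce³⁺) − E°(Au³⁺/Au⁺).
So E°(Au³⁺/Au⁺) = E°(Ce⁴⁺/Ce³⁺) − E°cell = (+1.61) − (+0.212) = +1.40 V.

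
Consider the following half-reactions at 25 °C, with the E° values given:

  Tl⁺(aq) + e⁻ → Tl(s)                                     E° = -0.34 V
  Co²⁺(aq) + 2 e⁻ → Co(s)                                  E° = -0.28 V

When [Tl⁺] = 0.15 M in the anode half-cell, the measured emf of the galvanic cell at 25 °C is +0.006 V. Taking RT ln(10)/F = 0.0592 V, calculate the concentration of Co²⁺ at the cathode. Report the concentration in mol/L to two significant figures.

0.00034 M

Co²⁺/Co is the cathode, Tl⁺/Tl the anode: E°cell = +0.06 V, n = 2.
Overall reaction: Co²⁺(aq) + 2 Tl(s) → Co(s) + 2 Tl⁺(aq); Q = [Tl⁺]^2/[Co²⁺]^1.
From E = E° − (0.0592/n) log Q: log Q = (E° − E)·n/0.0592 = (+0.06 − (+0.006))·2/0.0592 = 1.8243.
So 1·log[Co²⁺] = 2·log(0.15) − log Q = -1.6478 − (1.8243) = -3.4721; [Co²⁺] = 10^(-3.4721) ≈ 0.00034 M.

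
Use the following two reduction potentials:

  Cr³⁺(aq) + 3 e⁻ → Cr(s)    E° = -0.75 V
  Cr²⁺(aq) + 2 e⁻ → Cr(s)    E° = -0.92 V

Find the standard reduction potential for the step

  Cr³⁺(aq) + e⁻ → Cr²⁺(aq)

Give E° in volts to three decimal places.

Sequential free energies add, so n₃E°₃ = n₁E°₁ + n₂E°₂.
With n₃ = 3, and the known step contributing 2×(-0.92) V, the unknown satisfies 1·E° = 3×(-0.75) − 2×(-0.92) = -0.410.
E° = -0.410 / 1 = -0.410 V.

-0.410 V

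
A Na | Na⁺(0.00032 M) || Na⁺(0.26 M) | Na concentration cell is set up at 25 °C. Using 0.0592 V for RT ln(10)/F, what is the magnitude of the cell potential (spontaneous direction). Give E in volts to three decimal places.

For a concentration cell E°cell = 0. The 0.26 M side is the cathode (reduction is favoured where [Na⁺] is higher).
With n = 1, E = −(0.0592/1) log([Na⁺]ₐₙ/[Na⁺]꜀ₐₜ) = −(0.0592/1) log(0.00032/0.26) = −(0.0592/1)(-2.910) = +0.172 V.

+0.172 V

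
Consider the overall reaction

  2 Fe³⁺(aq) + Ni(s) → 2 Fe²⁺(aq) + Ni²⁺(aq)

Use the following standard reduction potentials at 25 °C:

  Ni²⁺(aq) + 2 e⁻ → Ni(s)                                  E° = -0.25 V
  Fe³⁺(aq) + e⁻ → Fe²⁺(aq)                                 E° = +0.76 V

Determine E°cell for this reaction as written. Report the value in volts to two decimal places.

The Fe³⁺/Fe²⁺ couple has the higher reduction potential, so it is the cathode; Ni²⁺/Ni is oxidised at the anode.
E°cell = E°(cathode) − E°(anode) = (+0.76) − (-0.25) = +1.01 V.

+1.01 V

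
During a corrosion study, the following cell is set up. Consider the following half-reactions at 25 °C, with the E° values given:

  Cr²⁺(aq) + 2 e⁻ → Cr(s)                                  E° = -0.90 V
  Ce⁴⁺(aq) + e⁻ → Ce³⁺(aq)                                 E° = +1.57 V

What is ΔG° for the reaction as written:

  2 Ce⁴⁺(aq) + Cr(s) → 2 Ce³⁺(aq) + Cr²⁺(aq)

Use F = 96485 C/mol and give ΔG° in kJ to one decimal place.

-476.6 kJ

As written, Ce⁴⁺/Ce³⁺ is reduced (cathode) and Cr²⁺/Cr is oxidised (anode), so E°cell = (+1.57) − (-0.90) = +2.47 V.
Balancing electrons gives n = 2.
ΔG° = −nFE° = −(2)(96485)(+2.47) = -476,636 J = -476.6 kJ.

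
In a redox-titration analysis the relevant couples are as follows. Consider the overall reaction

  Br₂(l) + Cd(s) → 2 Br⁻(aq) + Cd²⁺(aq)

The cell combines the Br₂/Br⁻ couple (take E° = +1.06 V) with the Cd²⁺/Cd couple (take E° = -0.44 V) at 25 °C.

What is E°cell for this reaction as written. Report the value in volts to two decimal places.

+1.50 V

The Br₂/Br⁻ couple has the higher reduction potential, so it is the cathode; Cd²⁺/Cd is oxidised at the anode.
E°cell = E°(cathode) − E°(anode) = (+1.06) − (-0.44) = +1.50 V.
Since E°cell > 0, the reaction is spontaneous under standard conditions.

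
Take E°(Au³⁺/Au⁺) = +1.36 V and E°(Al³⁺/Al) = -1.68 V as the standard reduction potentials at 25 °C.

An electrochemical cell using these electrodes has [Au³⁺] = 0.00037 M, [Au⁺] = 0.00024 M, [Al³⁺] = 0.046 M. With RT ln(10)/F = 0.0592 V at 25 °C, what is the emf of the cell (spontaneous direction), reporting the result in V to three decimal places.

+3.072 V

Au³⁺/Au⁺ is the cathode (higher E°), Al³⁺/Al the anode: E°cell = +1.36 − (-1.68) = +3.04 V, n = 6.
Overall: 3 Au³⁺(aq) + 2 Al(s) → 3 Au⁺(aq) + 2 Al³⁺(aq)
Q = [Au⁺]^3·[Al³⁺]^2 / ([Au³⁺]^3); log Q = -3.238.
E = E° − (0.0592/n) log Q = +3.04 − (0.0592/6)(-3.238) = +3.072 V.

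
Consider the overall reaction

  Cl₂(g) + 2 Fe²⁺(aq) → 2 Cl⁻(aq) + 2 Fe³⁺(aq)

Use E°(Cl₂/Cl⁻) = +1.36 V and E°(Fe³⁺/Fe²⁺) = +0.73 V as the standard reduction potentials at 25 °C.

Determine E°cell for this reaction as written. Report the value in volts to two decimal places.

The Cl₂/Cl⁻ couple has the higher reduction potential, so it is the cathode; Fe³⁺/Fe²⁺ is oxidised at the anode.
E°cell = E°(cathode) − E°(anode) = (+1.36) − (+0.73) = +0.63 V.

+0.63 V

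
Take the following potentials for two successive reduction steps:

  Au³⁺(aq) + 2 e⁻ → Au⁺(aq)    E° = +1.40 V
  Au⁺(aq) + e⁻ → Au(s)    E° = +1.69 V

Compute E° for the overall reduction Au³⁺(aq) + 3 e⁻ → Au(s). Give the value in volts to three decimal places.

+1.497 V

Since ΔG° = −nFE° is additive over sequential reductions, n₃E°₃ = n₁E°₁ + n₂E°₂.
E°₃ = (2×+1.40 + 1×+1.69) / 3 = (+4.490) / 3 = +1.497 V.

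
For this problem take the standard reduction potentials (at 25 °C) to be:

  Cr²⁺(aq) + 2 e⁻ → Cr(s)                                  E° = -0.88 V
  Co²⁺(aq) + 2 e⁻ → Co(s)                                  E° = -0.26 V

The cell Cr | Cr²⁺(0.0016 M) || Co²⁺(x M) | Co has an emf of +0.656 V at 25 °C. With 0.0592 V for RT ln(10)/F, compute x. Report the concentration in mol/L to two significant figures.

0.026 M

Co²⁺/Co is the cathode, Cr²⁺/Cr the anode: E°cell = +0.62 V, n = 2.
Overall reaction: Co²⁺(aq) + Cr(s) → Co(s) + Cr²⁺(aq); Q = [Cr²⁺]^1/[Co²⁺]^1.
From E = E° − (0.0592/n) log Q: log Q = (E° − E)·n/0.0592 = (+0.62 − (+0.656))·2/0.0592 = -1.2162.
So 1·log[Co²⁺] = 1·log(0.0016) − log Q = -2.7959 − (-1.2162) = -1.5797; [Co²⁺] = 10^(-1.5797) ≈ 0.026 M.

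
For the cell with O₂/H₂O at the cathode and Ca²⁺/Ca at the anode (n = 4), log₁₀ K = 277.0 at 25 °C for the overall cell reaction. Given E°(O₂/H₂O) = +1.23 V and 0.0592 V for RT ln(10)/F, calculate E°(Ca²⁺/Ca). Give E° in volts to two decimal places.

E°cell = (0.0592/n)·log K = (0.0592/4)(277.0) = +4.100 V.
Since O₂/H₂O is the cathode and Ca²⁺/Ca the anode, E°cell = E°(O₂/H₂O) − E°(Ca²⁺/Ca).
So E°(Ca²⁺/Ca) = E°(O₂/H₂O) − E°cell = (+1.23) − (+4.100) = -2.87 V.

-2.87 V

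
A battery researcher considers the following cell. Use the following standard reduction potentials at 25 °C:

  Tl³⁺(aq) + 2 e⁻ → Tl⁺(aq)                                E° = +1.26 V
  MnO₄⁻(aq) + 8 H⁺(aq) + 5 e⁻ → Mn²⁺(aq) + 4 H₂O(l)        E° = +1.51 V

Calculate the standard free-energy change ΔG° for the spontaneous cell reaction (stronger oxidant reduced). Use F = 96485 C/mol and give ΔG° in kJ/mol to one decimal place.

MnO₄⁻/Mn²⁺ (E° = +1.51 V) is the cathode; Tl³⁺/Tl⁺ (E° = +1.26 V) is the anode, so E°cell = +0.25 V.
Balancing electrons gives n = 10 (lcm of 5 and 2).
ΔG° = −nFE° = −(10)(96485)(+0.25) = -241,212 J = -241.2 kJ/mol.

-241.2 kJ/mol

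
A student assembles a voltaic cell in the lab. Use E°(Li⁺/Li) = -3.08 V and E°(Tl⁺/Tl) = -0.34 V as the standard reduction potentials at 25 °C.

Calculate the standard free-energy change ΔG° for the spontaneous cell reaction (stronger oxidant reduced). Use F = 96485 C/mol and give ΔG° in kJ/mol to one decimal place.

Tl⁺/Tl (E° = -0.34 V) is the cathode; Li⁺/Li (E° = -3.08 V) is the anode, so E°cell = +2.74 V.
Balancing electrons gives n = 1 (lcm of 1 and 1).
ΔG° = −nFE° = −(1)(96485)(+2.74) = -264,369 J = -264.4 kJ/mol.

-264.4 kJ/mol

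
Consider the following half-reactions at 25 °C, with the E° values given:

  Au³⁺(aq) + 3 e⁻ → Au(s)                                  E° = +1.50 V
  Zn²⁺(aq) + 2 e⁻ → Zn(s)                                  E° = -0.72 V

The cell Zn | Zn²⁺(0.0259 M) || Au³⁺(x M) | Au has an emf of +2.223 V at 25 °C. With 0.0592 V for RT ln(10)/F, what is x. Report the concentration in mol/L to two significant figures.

0.0059 M

Au³⁺/Au is the cathode, Zn²⁺/Zn the anode: E°cell = +2.22 V, n = 6.
Overall reaction: 2 Au³⁺(aq) + 3 Zn(s) → 2 Au(s) + 3 Zn²⁺(aq); Q = [Zn²⁺]^3/[Au³⁺]^2.
From E = E° − (0.0592/n) log Q: log Q = (E° − E)·n/0.0592 = (+2.22 − (+2.223))·6/0.0592 = -0.3041.
So 2·log[Au³⁺] = 3·log(0.0259) − log Q = -4.7601 − (-0.3041) = -4.4560; log[Au³⁺] = -4.4560 / 2 = -2.2280; [Au³⁺] = 10^(-2.2280) ≈ 0.0059 M.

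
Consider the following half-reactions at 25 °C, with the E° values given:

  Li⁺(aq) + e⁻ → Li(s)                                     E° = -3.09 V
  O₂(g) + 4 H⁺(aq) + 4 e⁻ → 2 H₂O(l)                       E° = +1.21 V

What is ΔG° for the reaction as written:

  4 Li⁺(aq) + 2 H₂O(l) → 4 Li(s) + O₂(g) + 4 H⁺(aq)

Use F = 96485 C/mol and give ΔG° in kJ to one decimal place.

As written, Li⁺/Li is reduced (cathode) and O₂/H₂O is oxidised (anode), so E°cell = (-3.09) − (+1.21) = -4.30 V.
Balancing electrons gives n = 4.
ΔG° = −nFE° = −(4)(96485)(-4.30) = 1,659,542 J = +1659.5 kJ.

+1659.5 kJ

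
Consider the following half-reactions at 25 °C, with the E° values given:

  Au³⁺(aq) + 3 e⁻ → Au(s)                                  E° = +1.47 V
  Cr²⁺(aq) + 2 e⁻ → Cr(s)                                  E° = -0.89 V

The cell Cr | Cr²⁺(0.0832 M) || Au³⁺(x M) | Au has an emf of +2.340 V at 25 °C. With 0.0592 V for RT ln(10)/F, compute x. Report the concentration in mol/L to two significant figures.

0.0023 M

Au³⁺/Au is the cathode, Cr²⁺/Cr the anode: E°cell = +2.36 V, n = 6.
Overall reaction: 2 Au³⁺(aq) + 3 Cr(s) → 2 Au(s) + 3 Cr²⁺(aq); Q = [Cr²⁺]^3/[Au³⁺]^2.
From E = E° − (0.0592/n) log Q: log Q = (E° − E)·n/0.0592 = (+2.36 − (+2.340))·6/0.0592 = 2.0270.
So 2·log[Au³⁺] = 3·log(0.0832) − log Q = -3.2396 − (2.0270) = -5.2666; log[Au³⁺] = -5.2666 / 2 = -2.6333; [Au³⁺] = 10^(-2.6333) ≈ 0.0023 M.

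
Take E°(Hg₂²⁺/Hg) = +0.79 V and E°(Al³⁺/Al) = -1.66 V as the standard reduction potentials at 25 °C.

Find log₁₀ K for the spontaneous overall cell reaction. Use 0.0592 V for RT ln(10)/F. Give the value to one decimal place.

Cathode: Hg₂²⁺/Hg; anode: Al³⁺/Al. E°cell = +2.45 V, n = 6.
log K = nE°cell / 0.0592 = (6)(+2.45) / 0.0592 = 248.3.

248.3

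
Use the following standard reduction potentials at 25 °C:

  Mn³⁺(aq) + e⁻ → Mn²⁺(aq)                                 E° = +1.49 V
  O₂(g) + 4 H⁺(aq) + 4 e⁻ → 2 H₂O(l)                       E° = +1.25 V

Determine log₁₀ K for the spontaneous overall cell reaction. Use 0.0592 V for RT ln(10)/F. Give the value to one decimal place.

16.2

Cathode: Mn³⁺/Mn²⁺; anode: O₂/H₂O. E°cell = +0.24 V, n = 4.
log K = nE°cell / 0.0592 = (4)(+0.24) / 0.0592 = 16.2.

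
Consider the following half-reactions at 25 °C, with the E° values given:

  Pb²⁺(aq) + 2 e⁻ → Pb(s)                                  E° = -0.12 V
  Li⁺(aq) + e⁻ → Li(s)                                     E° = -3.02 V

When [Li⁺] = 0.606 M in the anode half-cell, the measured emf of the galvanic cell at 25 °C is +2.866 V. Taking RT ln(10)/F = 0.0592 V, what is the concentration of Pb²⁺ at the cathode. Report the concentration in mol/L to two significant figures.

Pb²⁺/Pb is the cathode, Li⁺/Li the anode: E°cell = +2.90 V, n = 2.
Overall reaction: Pb²⁺(aq) + 2 Li(s) → Pb(s) + 2 Li⁺(aq); Q = [Li⁺]^2/[Pb²⁺]^1.
From E = E° − (0.0592/n) log Q: log Q = (E° − E)·n/0.0592 = (+2.90 − (+2.866))·2/0.0592 = 1.1486.
So 1·log[Pb²⁺] = 2·log(0.606) − log Q = -0.4351 − (1.1486) = -1.5837; [Pb²⁺] = 10^(-1.5837) ≈ 0.026 M.

0.026 M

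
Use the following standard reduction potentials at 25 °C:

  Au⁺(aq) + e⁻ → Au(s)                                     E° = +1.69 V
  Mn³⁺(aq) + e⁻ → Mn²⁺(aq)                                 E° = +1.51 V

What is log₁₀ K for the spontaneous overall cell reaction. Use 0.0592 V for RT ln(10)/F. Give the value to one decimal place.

3.0

Cathode: Au⁺/Au; anode: Mn³⁺/Mn²⁺. E°cell = +0.18 V, n = 1.
log K = nE°cell / 0.0592 = (1)(+0.18) / 0.0592 = 3.0.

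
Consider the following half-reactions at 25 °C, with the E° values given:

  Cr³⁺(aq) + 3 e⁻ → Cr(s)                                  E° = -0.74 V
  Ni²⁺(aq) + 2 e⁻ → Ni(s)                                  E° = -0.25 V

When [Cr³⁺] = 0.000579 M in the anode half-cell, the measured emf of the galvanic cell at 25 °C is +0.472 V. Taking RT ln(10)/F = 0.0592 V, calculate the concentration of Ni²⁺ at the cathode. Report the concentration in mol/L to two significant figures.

Ni²⁺/Ni is the cathode, Cr³⁺/Cr the anode: E°cell = +0.49 V, n = 6.
Overall reaction: 3 Ni²⁺(aq) + 2 Cr(s) → 3 Ni(s) + 2 Cr³⁺(aq); Q = [Cr³⁺]^2/[Ni²⁺]^3.
From E = E° − (0.0592/n) log Q: log Q = (E° − E)·n/0.0592 = (+0.49 − (+0.472))·6/0.0592 = 1.8243.
So 3·log[Ni²⁺] = 2·log(0.000579) − log Q = -6.4746 − (1.8243) = -8.2989; log[Ni²⁺] = -8.2989 / 3 = -2.7663; [Ni²⁺] = 10^(-2.7663) ≈ 0.0017 M.

0.0017 M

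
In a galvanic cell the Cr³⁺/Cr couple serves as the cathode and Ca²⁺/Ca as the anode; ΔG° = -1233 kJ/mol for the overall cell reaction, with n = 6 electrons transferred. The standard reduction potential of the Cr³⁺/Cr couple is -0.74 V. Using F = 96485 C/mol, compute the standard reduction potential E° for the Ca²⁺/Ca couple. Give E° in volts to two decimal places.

-2.87 V

E°cell = −ΔG°/(nF) = −(-1233×10³)/((6)(96485)) = +2.130 V.
Since Cr³⁺/Cr is the cathode and Ca²⁺/Ca the anode, E°cell = E°(Cr³⁺/Cr) − E°(Ca²⁺/Ca).
So E°(Ca²⁺/Ca) = E°(Cr³⁺/Cr) − E°cell = (-0.74) − (+2.130) = -2.87 V.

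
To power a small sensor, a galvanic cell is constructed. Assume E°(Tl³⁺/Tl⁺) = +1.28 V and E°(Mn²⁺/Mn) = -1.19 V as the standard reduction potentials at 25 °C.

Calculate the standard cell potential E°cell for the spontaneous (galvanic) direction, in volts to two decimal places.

The Tl³⁺/Tl⁺ couple has the higher reduction potential, so it is the cathode; Mn²⁺/Mn is oxidised at the anode.
E°cell = E°(cathode) − E°(anode) = (+1.28) − (-1.19) = +2.47 V.

+2.47 V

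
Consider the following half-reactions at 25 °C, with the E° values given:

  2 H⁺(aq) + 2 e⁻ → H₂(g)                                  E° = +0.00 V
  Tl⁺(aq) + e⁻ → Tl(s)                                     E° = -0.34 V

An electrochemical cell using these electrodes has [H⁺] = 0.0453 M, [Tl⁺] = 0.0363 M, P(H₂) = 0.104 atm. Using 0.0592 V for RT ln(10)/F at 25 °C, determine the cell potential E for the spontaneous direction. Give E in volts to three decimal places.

H⁺/H₂ is the cathode (higher E°), Tl⁺/Tl the anode: E°cell = +0.00 − (-0.34) = +0.34 V, n = 2.
Overall: 2 H⁺(aq) + 2 Tl(s) → H₂(g) + 2 Tl⁺(aq)
Q = P(H₂)·[Tl⁺]^2 / ([H⁺]^2); log Q = -1.175.
E = E° − (0.0592/n) log Q = +0.34 − (0.0592/2)(-1.175) = +0.375 V.

+0.375 V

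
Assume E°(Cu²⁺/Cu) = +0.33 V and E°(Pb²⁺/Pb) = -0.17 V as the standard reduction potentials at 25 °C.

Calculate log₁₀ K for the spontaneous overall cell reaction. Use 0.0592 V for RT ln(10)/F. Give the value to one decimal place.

16.9

Cathode: Cu²⁺/Cu; anode: Pb²⁺/Pb. E°cell = +0.50 V, n = 2.
log K = nE°cell / 0.0592 = (2)(+0.50) / 0.0592 = 16.9.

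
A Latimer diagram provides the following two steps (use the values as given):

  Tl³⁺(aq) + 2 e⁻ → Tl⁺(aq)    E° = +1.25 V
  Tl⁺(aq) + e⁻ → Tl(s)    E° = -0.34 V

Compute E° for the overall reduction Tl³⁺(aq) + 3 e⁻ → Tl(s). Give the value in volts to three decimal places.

+0.720 V

Standard free energies of sequential steps add: ΔG°₃ = ΔG°₁ + ΔG°₂, so n₃E°₃ = n₁E°₁ + n₂E°₂.
E°₃ = (2×+1.25 + 1×-0.34) / 3 = (+2.160) / 3 = +0.720 V.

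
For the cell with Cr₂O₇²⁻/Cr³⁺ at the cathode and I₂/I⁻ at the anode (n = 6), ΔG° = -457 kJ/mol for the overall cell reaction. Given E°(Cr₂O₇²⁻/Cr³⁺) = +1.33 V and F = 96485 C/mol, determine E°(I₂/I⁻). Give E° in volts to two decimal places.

E°cell = −ΔG°/(nF) = −(-457×10³)/((6)(96485)) = +0.789 V.
Since Cr₂O₇²⁻/Cr³⁺ is the cathode and I₂/I⁻ the anode, E°cell = E°(Cr₂O₇²⁻/Cr³⁺) − E°(I₂/I⁻).
So E°(I₂/I⁻) = E°(Cr₂O₇²⁻/Cr³⁺) − E°cell = (+1.33) − (+0.789) = +0.54 V.

+0.54 V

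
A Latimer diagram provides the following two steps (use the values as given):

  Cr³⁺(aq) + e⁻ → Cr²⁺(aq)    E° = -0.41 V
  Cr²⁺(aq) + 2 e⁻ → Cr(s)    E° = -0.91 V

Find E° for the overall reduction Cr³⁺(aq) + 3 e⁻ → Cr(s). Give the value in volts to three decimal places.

-0.743 V

Since ΔG° = −nFE° is additive over sequential reductions, n₃E°₃ = n₁E°₁ + n₂E°₂.
E°₃ = (1×-0.41 + 2×-0.91) / 3 = (-2.230) / 3 = -0.743 V.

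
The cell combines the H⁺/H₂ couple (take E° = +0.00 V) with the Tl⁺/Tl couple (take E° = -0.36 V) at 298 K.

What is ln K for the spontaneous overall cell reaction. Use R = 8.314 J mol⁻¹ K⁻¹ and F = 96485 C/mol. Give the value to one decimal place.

Cathode: H⁺/H₂; anode: Tl⁺/Tl. E°cell = (+0.00) − (-0.36) = +0.36 V, with n = 2.
ΔG° = −nFE° = −RT ln K, so ln K = nFE°/(RT) = (2)(96485)(+0.36) / ((8.314)(298)) = 28.039.

28.0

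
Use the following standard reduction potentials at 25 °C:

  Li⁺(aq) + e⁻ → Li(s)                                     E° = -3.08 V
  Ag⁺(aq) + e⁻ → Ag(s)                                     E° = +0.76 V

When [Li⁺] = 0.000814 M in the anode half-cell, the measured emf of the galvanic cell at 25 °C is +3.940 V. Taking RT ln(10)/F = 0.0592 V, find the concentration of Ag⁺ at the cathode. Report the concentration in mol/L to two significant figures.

Ag⁺/Ag is the cathode, Li⁺/Li the anode: E°cell = +3.84 V, n = 1.
Overall reaction: Ag⁺(aq) + Li(s) → Ag(s) + Li⁺(aq); Q = [Li⁺]^1/[Ag⁺]^1.
From E = E° − (0.0592/n) log Q: log Q = (E° − E)·n/0.0592 = (+3.84 − (+3.940))·1/0.0592 = -1.6892.
So 1·log[Ag⁺] = 1·log(0.000814) − log Q = -3.0894 − (-1.6892) = -1.4002; [Ag⁺] = 10^(-1.4002) ≈ 0.040 M.

0.040 M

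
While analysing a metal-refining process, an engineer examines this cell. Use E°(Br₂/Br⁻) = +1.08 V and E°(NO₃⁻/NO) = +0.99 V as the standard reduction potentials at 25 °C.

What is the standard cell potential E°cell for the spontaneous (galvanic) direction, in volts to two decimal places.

The Br₂/Br⁻ couple has the higher reduction potential, so it is the cathode; NO₃⁻/NO is oxidised at the anode.
E°cell = E°(cathode) − E°(anode) = (+1.08) − (+0.99) = +0.09 V.
Since E°cell > 0, the reaction is spontaneous under standard conditions.

+0.09 V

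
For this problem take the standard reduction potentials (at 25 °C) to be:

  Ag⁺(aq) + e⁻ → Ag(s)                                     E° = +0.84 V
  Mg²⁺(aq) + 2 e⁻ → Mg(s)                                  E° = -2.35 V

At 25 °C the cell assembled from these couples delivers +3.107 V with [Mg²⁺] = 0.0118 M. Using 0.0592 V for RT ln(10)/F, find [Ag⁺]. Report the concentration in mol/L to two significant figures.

Ag⁺/Ag is the cathode, Mg²⁺/Mg the anode: E°cell = +3.19 V, n = 2.
Overall reaction: 2 Ag⁺(aq) + Mg(s) → 2 Ag(s) + Mg²⁺(aq); Q = [Mg²⁺]^1/[Ag⁺]^2.
From E = E° − (0.0592/n) log Q: log Q = (E° − E)·n/0.0592 = (+3.19 − (+3.107))·2/0.0592 = 2.8041.
So 2·log[Ag⁺] = 1·log(0.0118) − log Q = -1.9281 − (2.8041) = -4.7322; log[Ag⁺] = -4.7322 / 2 = -2.3661; [Ag⁺] = 10^(-2.3661) ≈ 0.0043 M.

0.0043 M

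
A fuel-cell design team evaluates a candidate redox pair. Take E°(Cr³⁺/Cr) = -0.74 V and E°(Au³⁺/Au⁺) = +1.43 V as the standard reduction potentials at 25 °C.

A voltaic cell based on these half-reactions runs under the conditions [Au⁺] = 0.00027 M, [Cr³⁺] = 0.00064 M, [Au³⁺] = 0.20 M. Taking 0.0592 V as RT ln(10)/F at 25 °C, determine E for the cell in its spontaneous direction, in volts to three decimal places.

Au³⁺/Au⁺ is the cathode (higher E°), Cr³⁺/Cr the anode: E°cell = +1.43 − (-0.74) = +2.17 V, n = 6.
Overall: 3 Au³⁺(aq) + 2 Cr(s) → 3 Au⁺(aq) + 2 Cr³⁺(aq)
Q = [Au⁺]^3·[Cr³⁺]^2 / ([Au³⁺]^3); log Q = -14.997.
E = E° − (0.0592/n) log Q = +2.17 − (0.0592/6)(-14.997) = +2.318 V.

+2.318 V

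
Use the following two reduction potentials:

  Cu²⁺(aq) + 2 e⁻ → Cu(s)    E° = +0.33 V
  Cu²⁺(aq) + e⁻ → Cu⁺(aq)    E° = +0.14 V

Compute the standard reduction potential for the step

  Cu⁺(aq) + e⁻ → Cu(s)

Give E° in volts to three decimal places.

+0.520 V

Sequential free energies add, so n₃E°₃ = n₁E°₁ + n₂E°₂.
With n₃ = 2, and the known step contributing 1×(+0.14) V, the unknown satisfies 1·E° = 2×(+0.33) − 1×(+0.14) = +0.520.
E° = +0.520 / 1 = +0.520 V.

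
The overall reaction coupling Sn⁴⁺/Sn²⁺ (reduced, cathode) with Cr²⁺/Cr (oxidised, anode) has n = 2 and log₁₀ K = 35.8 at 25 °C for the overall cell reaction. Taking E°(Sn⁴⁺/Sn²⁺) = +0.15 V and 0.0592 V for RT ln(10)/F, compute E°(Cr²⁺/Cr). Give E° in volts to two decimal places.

E°cell = (0.0592/n)·log K = (0.0592/2)(35.8) = +1.060 V.
Since Sn⁴⁺/Sn²⁺ is the cathode and Cr²⁺/Cr the anode, E°cell = E°(Sn⁴⁺/Sn²⁺) − E°(Cr²⁺/Cr).
So E°(Cr²⁺/Cr) = E°(Sn⁴⁺/Sn²⁺) − E°cell = (+0.15) − (+1.060) = -0.91 V.

-0.91 V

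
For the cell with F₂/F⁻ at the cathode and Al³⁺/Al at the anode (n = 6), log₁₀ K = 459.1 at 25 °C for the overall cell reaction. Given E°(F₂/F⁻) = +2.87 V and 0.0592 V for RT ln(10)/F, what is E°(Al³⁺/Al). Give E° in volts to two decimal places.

E°cell = (0.0592/n)·log K = (0.0592/6)(459.1) = +4.530 V.
Since F₂/F⁻ is the cathode and Al³⁺/Al the anode, E°cell = E°(F₂/F⁻) − E°(Al³⁺/Al).
So E°(Al³⁺/Al) = E°(F₂/F⁻) − E°cell = (+2.87) − (+4.530) = -1.66 V.

-1.66 V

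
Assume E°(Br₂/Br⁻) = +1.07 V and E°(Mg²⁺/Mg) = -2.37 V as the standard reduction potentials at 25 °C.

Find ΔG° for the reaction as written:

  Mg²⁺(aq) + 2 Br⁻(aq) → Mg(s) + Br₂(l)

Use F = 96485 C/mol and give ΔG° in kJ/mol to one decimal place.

+663.8 kJ/mol

As written, Mg²⁺/Mg is reduced (cathode) and Br₂/Br⁻ is oxidised (anode), so E°cell = (-2.37) − (+1.07) = -3.44 V.
Balancing electrons gives n = 2.
ΔG° = −nFE° = −(2)(96485)(-3.44) = 663,817 J = +663.8 kJ/mol.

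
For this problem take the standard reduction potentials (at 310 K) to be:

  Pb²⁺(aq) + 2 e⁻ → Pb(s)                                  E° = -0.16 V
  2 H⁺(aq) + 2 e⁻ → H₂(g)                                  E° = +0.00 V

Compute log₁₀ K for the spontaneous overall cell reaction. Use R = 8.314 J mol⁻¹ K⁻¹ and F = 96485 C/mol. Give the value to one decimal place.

5.2

Cathode: H⁺/H₂; anode: Pb²⁺/Pb. E°cell = (+0.00) − (-0.16) = +0.16 V, with n = 2.
ΔG° = −nFE° = −RT ln K, so ln K = nFE°/(RT) = (2)(96485)(+0.16) / ((8.314)(310)) = 11.979.
log₁₀ K = 11.979 / ln 10 = 5.2.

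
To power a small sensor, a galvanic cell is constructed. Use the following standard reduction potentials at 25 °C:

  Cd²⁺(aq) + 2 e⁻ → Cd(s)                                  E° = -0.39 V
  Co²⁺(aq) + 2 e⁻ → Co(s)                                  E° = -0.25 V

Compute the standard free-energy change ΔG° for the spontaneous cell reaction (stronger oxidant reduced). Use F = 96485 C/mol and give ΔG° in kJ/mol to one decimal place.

Co²⁺/Co (E° = -0.25 V) is the cathode; Cd²⁺/Cd (E° = -0.39 V) is the anode, so E°cell = +0.14 V.
Balancing electrons gives n = 2 (lcm of 2 and 2).
ΔG° = −nFE° = −(2)(96485)(+0.14) = -27,016 J = -27.0 kJ/mol.

-27.0 kJ/mol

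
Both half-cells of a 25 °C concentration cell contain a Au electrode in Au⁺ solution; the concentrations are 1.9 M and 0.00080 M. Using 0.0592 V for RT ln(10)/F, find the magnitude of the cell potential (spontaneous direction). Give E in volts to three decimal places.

For a concentration cell E°cell = 0. The 1.9 M side is the cathode (reduction is favoured where [Au⁺] is higher).
With n = 1, E = −(0.0592/1) log([Au⁺]ₐₙ/[Au⁺]꜀ₐₜ) = −(0.0592/1) log(0.0008/1.9) = −(0.0592/1)(-3.376) = +0.200 V.

+0.200 V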